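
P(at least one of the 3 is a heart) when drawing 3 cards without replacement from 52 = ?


P(at least one) = 1 - P(none)
P(none) = (39/52) × (38/51) × (37/50) = 0.413529
P(at least one) = 1 - 0.413529 = 0.5865

P = 0.5865


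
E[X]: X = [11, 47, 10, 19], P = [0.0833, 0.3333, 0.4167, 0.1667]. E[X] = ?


E[X] = 11*0.0833 + 47*0.3333 + 10*0.4167 + 19*0.1667
= 0.9163 + 15.6651 + 4.1670 + 3.1673
= 23.9157

E[X] = 23.9157


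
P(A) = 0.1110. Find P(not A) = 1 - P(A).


P(not A) = 1 - 0.1110 = 0.8890

P(not A) = 0.8890


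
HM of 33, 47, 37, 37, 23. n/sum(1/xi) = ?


Sum of reciprocals = 1/33 + 1/47 + 1/37 + 1/37 + 1/23 = 0.149112
HM = 5/0.149112 = 33.5319

HM = 33.5319


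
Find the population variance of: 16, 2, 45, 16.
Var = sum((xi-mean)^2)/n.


Mean = 19.7500
Squared deviations: 14.0625, 315.0625, 637.5625, 14.0625
Sum = 980.7500
Variance = 980.7500/4 = 245.1875

Variance = 245.1875


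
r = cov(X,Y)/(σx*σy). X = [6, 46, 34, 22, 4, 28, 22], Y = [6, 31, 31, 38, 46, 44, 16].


Mean X = 23.1429, Mean Y = 30.2857
SD X = 13.767753, SD Y = 13.572180
Cov = 30.530612
r = 30.530612/(13.767753*13.572180) = 0.1634

r = 0.1634


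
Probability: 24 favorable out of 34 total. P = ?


P = 24/34 = 0.7059

P = 0.7059


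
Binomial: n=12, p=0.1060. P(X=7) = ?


C(12,7) = 792
p^7 = 1.503630e-07
(1-p)^5 = 0.571068
P = 792 * 1.503630e-07 * 0.571068 = 6.8007e-05

P(X=7) = 6.8007e-05


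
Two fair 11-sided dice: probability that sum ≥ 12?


Total outcomes = 11×11 = 121
Favorable (sum ≥ 12): 66
P = 66/121 = 0.5455

P = 0.5455


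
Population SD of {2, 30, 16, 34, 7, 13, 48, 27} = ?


Mean = 22.1250
Variance = 206.3594
SD = sqrt(206.3594) = 14.3652

SD = 14.3652


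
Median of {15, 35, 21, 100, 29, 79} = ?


Sorted: 15, 21, 29, 35, 79, 100
n = 6 (even)
Middle values: 29 and 35
Median = (29+35)/2 = 32.0000

Median = 32.0000


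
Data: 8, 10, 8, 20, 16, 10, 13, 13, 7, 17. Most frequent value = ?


Frequencies: 7:1, 8:2, 10:2, 13:2, 16:1, 17:1, 20:1
Max frequency = 2
Mode = 8, 10, 13

Mode = 8, 10, 13


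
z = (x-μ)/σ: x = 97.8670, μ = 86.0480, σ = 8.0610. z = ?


z = (97.8670 - 86.0480)/8.0610
= 11.8190/8.0610
= 1.4662

z = 1.4662


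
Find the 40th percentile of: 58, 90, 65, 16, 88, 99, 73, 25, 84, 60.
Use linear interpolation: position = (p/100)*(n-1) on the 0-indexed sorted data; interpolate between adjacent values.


Sorted: 16, 25, 58, 60, 65, 73, 84, 88, 90, 99
n = 10
Index = 40/100 * 9 = 3.6000
Lower = data[3] = 60, Upper = data[4] = 65
P40 = 60 + 0.6000*(5) = 63.0000

P40 = 63.0000


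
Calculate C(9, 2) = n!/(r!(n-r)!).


C(9,2) = 9!/(2! × 7!)
= 362880/(2 × 5040)
= 36

C(9,2) = 36


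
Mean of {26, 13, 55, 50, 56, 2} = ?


Sum = 26 + 13 + 55 + 50 + 56 + 2 = 202
n = 6
Mean = 202/6 = 33.6667

Mean = 33.6667


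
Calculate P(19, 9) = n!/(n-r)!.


P(19,9) = 19!/10!
= 121645100408832000/3628800
= 33522128640

P(19,9) = 33522128640


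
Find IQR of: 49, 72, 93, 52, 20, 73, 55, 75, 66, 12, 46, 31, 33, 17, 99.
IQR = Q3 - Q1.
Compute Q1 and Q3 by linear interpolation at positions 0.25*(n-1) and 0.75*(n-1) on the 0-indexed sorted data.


Sorted: 12, 17, 20, 31, 33, 46, 49, 52, 55, 66, 72, 73, 75, 93, 99
Q1 (25th %ile) = 32.0000
Q3 (75th %ile) = 72.5000
IQR = 72.5000 - 32.0000 = 40.5000

IQR = 40.5000


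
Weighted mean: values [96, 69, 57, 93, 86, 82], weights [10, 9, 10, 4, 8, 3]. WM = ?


Numerator = 96*10 + 69*9 + 57*10 + 93*4 + 86*8 + 82*3 = 3457
Denominator = 10 + 9 + 10 + 4 + 8 + 3 = 44
WM = 3457/44 = 78.5682

WM = 78.5682


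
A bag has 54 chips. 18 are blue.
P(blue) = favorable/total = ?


P = 18/54 = 0.3333

P = 0.3333


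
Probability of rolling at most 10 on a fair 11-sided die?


Favorable outcomes (roll ≤ 10): 10
Total outcomes = 11
P = 10/11 = 0.9091

P = 0.9091


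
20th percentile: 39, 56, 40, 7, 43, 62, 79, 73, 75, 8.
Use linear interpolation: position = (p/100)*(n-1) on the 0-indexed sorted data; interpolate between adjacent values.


Sorted: 7, 8, 39, 40, 43, 56, 62, 73, 75, 79
n = 10
Index = 20/100 * 9 = 1.8000
Lower = data[1] = 8, Upper = data[2] = 39
P20 = 8 + 0.8000*(31) = 32.8000

P20 = 32.8000


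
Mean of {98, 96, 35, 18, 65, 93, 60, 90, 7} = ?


Sum = 98 + 96 + 35 + 18 + 65 + 93 + 60 + 90 + 7 = 562
n = 9
Mean = 562/9 = 62.4444

Mean = 62.4444


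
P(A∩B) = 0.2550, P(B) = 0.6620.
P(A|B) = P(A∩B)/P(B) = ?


P(A|B) = 0.2550/0.6620 = 0.3852

P(A|B) = 0.3852


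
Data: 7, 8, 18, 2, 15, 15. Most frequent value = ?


Frequencies: 2:1, 7:1, 8:1, 15:2, 18:1
Max frequency = 2
Mode = 15

Mode = 15


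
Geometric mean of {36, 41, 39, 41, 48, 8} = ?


Product = 36 × 41 × 39 × 41 × 48 × 8 = 906287616
GM = 906287616^(1/6) = 31.1084

GM = 31.1084


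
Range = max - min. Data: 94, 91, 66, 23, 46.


Max = 94, Min = 23
Range = 94 - 23 = 71

Range = 71


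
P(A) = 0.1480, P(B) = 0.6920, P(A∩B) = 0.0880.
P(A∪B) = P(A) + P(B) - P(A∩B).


P(A∪B) = 0.1480 + 0.6920 - 0.0880
= 0.8400 - 0.0880
= 0.7520

P(A∪B) = 0.7520


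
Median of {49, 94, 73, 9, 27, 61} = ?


Sorted: 9, 27, 49, 61, 73, 94
n = 6 (even)
Middle values: 49 and 61
Median = (49+61)/2 = 55.0000

Median = 55.0000


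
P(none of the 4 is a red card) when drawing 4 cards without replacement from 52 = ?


P(no red cards) = (26/52) × (25/51) × (24/50) × (23/49)
= 0.0552

P = 0.0552


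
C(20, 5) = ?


C(20,5) = 20!/(5! × 15!)
= 2432902008176640000/(120 × 1307674368000)
= 15504

C(20,5) = 15504


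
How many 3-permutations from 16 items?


P(16,3) = 16!/13!
= 20922789888000/6227020800
= 3360

P(16,3) = 3360


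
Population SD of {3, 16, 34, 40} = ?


Mean = 23.2500
Variance = 214.6875
SD = sqrt(214.6875) = 14.6522

SD = 14.6522


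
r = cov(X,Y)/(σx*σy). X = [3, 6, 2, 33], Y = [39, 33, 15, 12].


Mean X = 11.0000, Mean Y = 24.7500
SD X = 12.786712, SD Y = 11.497282
Cov = -87.000000
r = -87.000000/(12.786712*11.497282) = -0.5918

r = -0.5918


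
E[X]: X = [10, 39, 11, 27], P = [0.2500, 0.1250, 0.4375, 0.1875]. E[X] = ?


E[X] = 10*0.2500 + 39*0.1250 + 11*0.4375 + 27*0.1875
= 2.5000 + 4.8750 + 4.8125 + 5.0625
= 17.2500

E[X] = 17.2500


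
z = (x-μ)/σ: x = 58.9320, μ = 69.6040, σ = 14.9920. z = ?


z = (58.9320 - 69.6040)/14.9920
= -10.6720/14.9920
= -0.7118

z = -0.7118


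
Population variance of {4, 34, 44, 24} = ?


Mean = 26.5000
Squared deviations: 506.2500, 56.2500, 306.2500, 6.2500
Sum = 875.0000
Variance = 875.0000/4 = 218.7500

Variance = 218.7500


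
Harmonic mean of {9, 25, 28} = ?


Sum of reciprocals = 1/9 + 1/25 + 1/28 = 0.186825
HM = 3/0.186825 = 16.0578

HM = 16.0578


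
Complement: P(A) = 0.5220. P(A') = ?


P(not A) = 1 - 0.5220 = 0.4780

P(not A) = 0.4780


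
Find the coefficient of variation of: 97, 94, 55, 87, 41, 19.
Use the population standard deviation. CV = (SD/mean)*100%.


Mean = 65.5000
SD = 29.2674
CV = (29.2674/65.5000)*100 = 44.6831%

CV = 44.6831%


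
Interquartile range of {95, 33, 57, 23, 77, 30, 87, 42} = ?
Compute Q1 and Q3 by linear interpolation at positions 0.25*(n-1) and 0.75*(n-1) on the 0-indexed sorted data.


Sorted: 23, 30, 33, 42, 57, 77, 87, 95
Q1 (25th %ile) = 32.2500
Q3 (75th %ile) = 79.5000
IQR = 79.5000 - 32.2500 = 47.2500

IQR = 47.2500


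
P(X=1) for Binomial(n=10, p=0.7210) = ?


C(10,1) = 10
p^1 = 0.721000
(1-p)^9 = 1.024325e-05
P = 10 * 0.721000 * 1.024325e-05 = 7.3854e-05

P(X=1) = 7.3854e-05


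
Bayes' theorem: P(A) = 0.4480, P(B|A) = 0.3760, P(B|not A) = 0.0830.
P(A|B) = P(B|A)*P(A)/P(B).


P(B) = P(B|A)*P(A) + P(B|A')*P(A')
= 0.3760*0.4480 + 0.0830*0.5520
= 0.168448 + 0.045816 = 0.214264
P(A|B) = 0.168448/0.214264 = 0.7862

P(A|B) = 0.7862


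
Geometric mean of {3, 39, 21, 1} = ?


Product = 3 × 39 × 21 × 1 = 2457
GM = 2457^(1/4) = 7.0405

GM = 7.0405


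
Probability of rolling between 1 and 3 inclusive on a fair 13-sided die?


Favorable outcomes (1 ≤ roll ≤ 3): 3
Total outcomes = 13
P = 3/13 = 0.2308

P = 0.2308


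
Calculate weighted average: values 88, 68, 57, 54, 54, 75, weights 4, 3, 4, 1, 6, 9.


Numerator = 88*4 + 68*3 + 57*4 + 54*1 + 54*6 + 75*9 = 1837
Denominator = 4 + 3 + 4 + 1 + 6 + 9 = 27
WM = 1837/27 = 68.0370

WM = 68.0370


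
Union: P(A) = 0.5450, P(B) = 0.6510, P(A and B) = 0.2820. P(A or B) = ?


P(A∪B) = 0.5450 + 0.6510 - 0.2820
= 1.1960 - 0.2820
= 0.9140

P(A∪B) = 0.9140


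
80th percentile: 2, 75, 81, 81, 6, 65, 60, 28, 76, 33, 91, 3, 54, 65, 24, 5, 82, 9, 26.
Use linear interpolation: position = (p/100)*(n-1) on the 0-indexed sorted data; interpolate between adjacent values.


Sorted: 2, 3, 5, 6, 9, 24, 26, 28, 33, 54, 60, 65, 65, 75, 76, 81, 81, 82, 91
n = 19
Index = 80/100 * 18 = 14.4000
Lower = data[14] = 76, Upper = data[15] = 81
P80 = 76 + 0.4000*(5) = 78.0000

P80 = 78.0000


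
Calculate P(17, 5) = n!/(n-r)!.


P(17,5) = 17!/12!
= 355687428096000/479001600
= 742560

P(17,5) = 742560


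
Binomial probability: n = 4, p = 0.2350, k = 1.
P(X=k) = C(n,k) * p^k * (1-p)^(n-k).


C(4,1) = 4
p^1 = 0.235000
(1-p)^3 = 0.447697
P = 4 * 0.235000 * 0.447697 = 0.4208

P(X=1) = 0.4208


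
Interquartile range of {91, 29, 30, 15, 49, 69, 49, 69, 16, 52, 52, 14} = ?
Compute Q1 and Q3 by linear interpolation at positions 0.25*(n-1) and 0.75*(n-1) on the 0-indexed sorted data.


Sorted: 14, 15, 16, 29, 30, 49, 49, 52, 52, 69, 69, 91
Q1 (25th %ile) = 25.7500
Q3 (75th %ile) = 56.2500
IQR = 56.2500 - 25.7500 = 30.5000

IQR = 30.5000


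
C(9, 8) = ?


C(9,8) = 9!/(8! × 1!)
= 362880/(40320 × 1)
= 9

C(9,8) = 9


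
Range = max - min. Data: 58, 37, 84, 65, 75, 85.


Max = 85, Min = 37
Range = 85 - 37 = 48

Range = 48


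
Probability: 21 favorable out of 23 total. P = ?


P = 21/23 = 0.9130

P = 0.9130


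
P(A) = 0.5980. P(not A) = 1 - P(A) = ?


P(not A) = 1 - 0.5980 = 0.4020

P(not A) = 0.4020


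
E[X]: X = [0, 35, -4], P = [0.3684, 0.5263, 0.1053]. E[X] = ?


E[X] = 0*0.3684 + 35*0.5263 - 4*0.1053
= 0 + 18.4205 - 0.4212
= 17.9993

E[X] = 17.9993


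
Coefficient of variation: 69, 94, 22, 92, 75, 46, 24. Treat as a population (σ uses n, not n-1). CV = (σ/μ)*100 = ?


Mean = 60.2857
SD = 27.8297
CV = (27.8297/60.2857)*100 = 46.1629%

CV = 46.1629%


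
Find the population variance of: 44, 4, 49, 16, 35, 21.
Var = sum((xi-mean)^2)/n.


Mean = 28.1667
Squared deviations: 250.6944, 584.0278, 434.0278, 148.0278, 46.6944, 51.3611
Sum = 1514.8333
Variance = 1514.8333/6 = 252.4722

Variance = 252.4722


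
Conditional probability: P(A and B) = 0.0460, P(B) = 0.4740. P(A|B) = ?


P(A|B) = 0.0460/0.4740 = 0.0970

P(A|B) = 0.0970


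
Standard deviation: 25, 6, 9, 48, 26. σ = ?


Mean = 22.8000
Variance = 224.5600
SD = sqrt(224.5600) = 14.9853

SD = 14.9853


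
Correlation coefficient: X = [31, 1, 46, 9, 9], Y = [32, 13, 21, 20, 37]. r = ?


Mean X = 19.2000, Mean Y = 24.6000
SD X = 16.714066, SD Y = 8.685620
Cov = 24.480000
r = 24.480000/(16.714066*8.685620) = 0.1686

r = 0.1686


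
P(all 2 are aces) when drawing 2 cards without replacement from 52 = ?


P(all aces) = (4/52) × (3/51)
= 0.0045

P = 0.0045


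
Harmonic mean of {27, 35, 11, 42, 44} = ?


Sum of reciprocals = 1/27 + 1/35 + 1/11 + 1/42 + 1/44 = 0.203054
HM = 5/0.203054 = 24.6239

HM = 24.6239


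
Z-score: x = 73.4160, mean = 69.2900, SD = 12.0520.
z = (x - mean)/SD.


z = (73.4160 - 69.2900)/12.0520
= 4.1260/12.0520
= 0.3423

z = 0.3423


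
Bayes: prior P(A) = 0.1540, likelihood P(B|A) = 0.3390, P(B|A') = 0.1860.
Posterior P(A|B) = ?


P(B) = P(B|A)*P(A) + P(B|A')*P(A')
= 0.3390*0.1540 + 0.1860*0.8460
= 0.052206 + 0.157356 = 0.209562
P(A|B) = 0.052206/0.209562 = 0.2491

P(A|B) = 0.2491


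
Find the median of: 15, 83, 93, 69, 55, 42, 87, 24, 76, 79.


Sorted: 15, 24, 42, 55, 69, 76, 79, 83, 87, 93
n = 10 (even)
Middle values: 69 and 76
Median = (69+76)/2 = 72.5000

Median = 72.5000


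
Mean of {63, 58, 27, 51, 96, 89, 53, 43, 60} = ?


Sum = 63 + 58 + 27 + 51 + 96 + 89 + 53 + 43 + 60 = 540
n = 9
Mean = 540/9 = 60.0000

Mean = 60.0000


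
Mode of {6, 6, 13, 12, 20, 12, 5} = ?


Frequencies: 5:1, 6:2, 12:2, 13:1, 20:1
Max frequency = 2
Mode = 6, 12

Mode = 6, 12


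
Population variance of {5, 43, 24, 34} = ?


Mean = 26.5000
Squared deviations: 462.2500, 272.2500, 6.2500, 56.2500
Sum = 797.0000
Variance = 797.0000/4 = 199.2500

Variance = 199.2500


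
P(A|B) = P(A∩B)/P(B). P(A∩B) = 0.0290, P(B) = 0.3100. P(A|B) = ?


P(A|B) = 0.0290/0.3100 = 0.0935

P(A|B) = 0.0935


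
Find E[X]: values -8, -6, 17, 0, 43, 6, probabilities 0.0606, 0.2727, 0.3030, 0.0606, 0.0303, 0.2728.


E[X] = -8*0.0606 - 6*0.2727 + 17*0.3030 + 0*0.0606 + 43*0.0303 + 6*0.2728
= -0.4848 - 1.6362 + 5.1510 + 0 + 1.3029 + 1.6368
= 5.9697

E[X] = 5.9697


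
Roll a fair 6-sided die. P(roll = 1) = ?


Favorable outcomes (roll = 1): 1
Total outcomes = 6
P = 1/6 = 0.1667

P = 0.1667


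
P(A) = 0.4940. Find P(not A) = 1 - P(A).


P(not A) = 1 - 0.4940 = 0.5060

P(not A) = 0.5060


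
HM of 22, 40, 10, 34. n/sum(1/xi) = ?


Sum of reciprocals = 1/22 + 1/40 + 1/10 + 1/34 = 0.199866
HM = 4/0.199866 = 20.0134

HM = 20.0134


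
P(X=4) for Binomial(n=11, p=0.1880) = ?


C(11,4) = 330
p^4 = 0.001249
(1-p)^7 = 0.232751
P = 330 * 0.001249 * 0.232751 = 0.0959

P(X=4) = 0.0959


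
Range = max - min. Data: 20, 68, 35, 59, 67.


Max = 68, Min = 20
Range = 68 - 20 = 48

Range = 48


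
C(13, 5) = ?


C(13,5) = 13!/(5! × 8!)
= 6227020800/(120 × 40320)
= 1287

C(13,5) = 1287


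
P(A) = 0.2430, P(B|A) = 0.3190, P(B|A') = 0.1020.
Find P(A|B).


P(B) = P(B|A)*P(A) + P(B|A')*P(A')
= 0.3190*0.2430 + 0.1020*0.7570
= 0.077517 + 0.077214 = 0.154731
P(A|B) = 0.077517/0.154731 = 0.5010

P(A|B) = 0.5010


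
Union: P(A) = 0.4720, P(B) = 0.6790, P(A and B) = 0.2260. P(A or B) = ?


P(A∪B) = 0.4720 + 0.6790 - 0.2260
= 1.1510 - 0.2260
= 0.9250

P(A∪B) = 0.9250


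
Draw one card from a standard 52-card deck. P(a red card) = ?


26 red cards in 52 cards
P = 26/52 = 0.5000

P = 0.5000


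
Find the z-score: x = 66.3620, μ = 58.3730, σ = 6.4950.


z = (66.3620 - 58.3730)/6.4950
= 7.9890/6.4950
= 1.2300

z = 1.2300


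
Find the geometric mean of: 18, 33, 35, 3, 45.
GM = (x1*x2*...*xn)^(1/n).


Product = 18 × 33 × 35 × 3 × 45 = 2806650
GM = 2806650^(1/5) = 19.4822

GM = 19.4822


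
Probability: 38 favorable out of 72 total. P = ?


P = 38/72 = 0.5278

P = 0.5278


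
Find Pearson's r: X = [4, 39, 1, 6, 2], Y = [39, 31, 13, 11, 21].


Mean X = 10.4000, Mean Y = 23.0000
SD X = 14.402778, SD Y = 10.658330
Cov = 58.000000
r = 58.000000/(14.402778*10.658330) = 0.3778

r = 0.3778


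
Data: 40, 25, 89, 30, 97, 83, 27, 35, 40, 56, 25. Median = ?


Sorted: 25, 25, 27, 30, 35, 40, 40, 56, 83, 89, 97
n = 11 (odd)
Middle value = 40

Median = 40


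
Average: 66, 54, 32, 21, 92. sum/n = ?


Sum = 66 + 54 + 32 + 21 + 92 = 265
n = 5
Mean = 265/5 = 53.0000

Mean = 53.0000


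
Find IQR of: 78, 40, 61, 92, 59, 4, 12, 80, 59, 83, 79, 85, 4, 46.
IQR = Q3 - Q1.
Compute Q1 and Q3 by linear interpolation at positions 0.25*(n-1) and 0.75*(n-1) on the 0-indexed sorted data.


Sorted: 4, 4, 12, 40, 46, 59, 59, 61, 78, 79, 80, 83, 85, 92
Q1 (25th %ile) = 41.5000
Q3 (75th %ile) = 79.7500
IQR = 79.7500 - 41.5000 = 38.2500

IQR = 38.2500


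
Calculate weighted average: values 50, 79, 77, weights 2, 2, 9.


Numerator = 50*2 + 79*2 + 77*9 = 951
Denominator = 2 + 2 + 9 = 13
WM = 951/13 = 73.1538

WM = 73.1538


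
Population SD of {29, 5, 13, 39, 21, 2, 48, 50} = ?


Mean = 25.8750
Variance = 306.1094
SD = sqrt(306.1094) = 17.4960

SD = 17.4960


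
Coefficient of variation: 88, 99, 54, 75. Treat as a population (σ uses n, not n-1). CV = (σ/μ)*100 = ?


Mean = 79.0000
SD = 16.7481
CV = (16.7481/79.0000)*100 = 21.2002%

CV = 21.2002%


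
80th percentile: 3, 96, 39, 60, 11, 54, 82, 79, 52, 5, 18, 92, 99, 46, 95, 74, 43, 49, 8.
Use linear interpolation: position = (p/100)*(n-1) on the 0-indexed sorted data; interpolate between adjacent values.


Sorted: 3, 5, 8, 11, 18, 39, 43, 46, 49, 52, 54, 60, 74, 79, 82, 92, 95, 96, 99
n = 19
Index = 80/100 * 18 = 14.4000
Lower = data[14] = 82, Upper = data[15] = 92
P80 = 82 + 0.4000*(10) = 86.0000

P80 = 86.0000


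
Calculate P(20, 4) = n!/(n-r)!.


P(20,4) = 20!/16!
= 2432902008176640000/20922789888000
= 116280

P(20,4) = 116280


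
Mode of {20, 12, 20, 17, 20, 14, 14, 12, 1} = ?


Frequencies: 1:1, 12:2, 14:2, 17:1, 20:3
Max frequency = 3
Mode = 20

Mode = 20


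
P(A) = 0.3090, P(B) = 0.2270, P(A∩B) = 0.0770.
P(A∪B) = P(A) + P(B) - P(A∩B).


P(A∪B) = 0.3090 + 0.2270 - 0.0770
= 0.5360 - 0.0770
= 0.4590

P(A∪B) = 0.4590


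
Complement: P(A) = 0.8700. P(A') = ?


P(not A) = 1 - 0.8700 = 0.1300

P(not A) = 0.1300


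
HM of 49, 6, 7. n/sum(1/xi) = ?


Sum of reciprocals = 1/49 + 1/6 + 1/7 = 0.329932
HM = 3/0.329932 = 9.0928

HM = 9.0928


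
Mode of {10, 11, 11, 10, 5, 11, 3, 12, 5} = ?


Frequencies: 3:1, 5:2, 10:2, 11:3, 12:1
Max frequency = 3
Mode = 11

Mode = 11


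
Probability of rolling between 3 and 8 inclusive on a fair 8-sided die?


Favorable outcomes (3 ≤ roll ≤ 8): 6
Total outcomes = 8
P = 6/8 = 0.7500

P = 0.7500


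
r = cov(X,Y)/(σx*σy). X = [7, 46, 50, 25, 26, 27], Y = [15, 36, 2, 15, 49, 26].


Mean X = 30.1667, Mean Y = 23.8333
SD X = 14.345925, SD Y = 15.377653
Cov = -16.972222
r = -16.972222/(14.345925*15.377653) = -0.0769

r = -0.0769


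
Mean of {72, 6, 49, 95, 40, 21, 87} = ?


Sum = 72 + 6 + 49 + 95 + 40 + 21 + 87 = 370
n = 7
Mean = 370/7 = 52.8571

Mean = 52.8571


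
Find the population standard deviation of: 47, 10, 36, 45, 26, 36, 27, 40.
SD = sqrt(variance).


Mean = 33.3750
Variance = 127.4844
SD = sqrt(127.4844) = 11.2909

SD = 11.2909


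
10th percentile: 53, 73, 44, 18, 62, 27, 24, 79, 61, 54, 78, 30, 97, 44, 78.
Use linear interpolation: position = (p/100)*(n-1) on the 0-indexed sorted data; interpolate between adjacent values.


Sorted: 18, 24, 27, 30, 44, 44, 53, 54, 61, 62, 73, 78, 78, 79, 97
n = 15
Index = 10/100 * 14 = 1.4000
Lower = data[1] = 24, Upper = data[2] = 27
P10 = 24 + 0.4000*(3) = 25.2000

P10 = 25.2000


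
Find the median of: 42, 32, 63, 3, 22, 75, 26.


Sorted: 3, 22, 26, 32, 42, 63, 75
n = 7 (odd)
Middle value = 32

Median = 32


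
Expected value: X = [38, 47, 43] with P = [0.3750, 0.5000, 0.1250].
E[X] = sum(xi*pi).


E[X] = 38*0.3750 + 47*0.5000 + 43*0.1250
= 14.2500 + 23.5000 + 5.3750
= 43.1250

E[X] = 43.1250


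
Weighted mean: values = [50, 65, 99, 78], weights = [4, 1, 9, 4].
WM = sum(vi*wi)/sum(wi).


Numerator = 50*4 + 65*1 + 99*9 + 78*4 = 1468
Denominator = 4 + 1 + 9 + 4 = 18
WM = 1468/18 = 81.5556

WM = 81.5556


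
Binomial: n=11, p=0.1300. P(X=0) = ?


C(11,0) = 1
p^0 = 1.000000
(1-p)^11 = 0.216128
P = 1 * 1.000000 * 0.216128 = 0.2161

P(X=0) = 0.2161


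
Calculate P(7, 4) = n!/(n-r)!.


P(7,4) = 7!/3!
= 5040/6
= 840

P(7,4) = 840


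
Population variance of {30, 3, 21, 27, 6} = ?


Mean = 17.4000
Squared deviations: 158.7600, 207.3600, 12.9600, 92.1600, 129.9600
Sum = 601.2000
Variance = 601.2000/5 = 120.2400

Variance = 120.2400


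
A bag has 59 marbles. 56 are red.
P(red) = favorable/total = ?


P = 56/59 = 0.9492

P = 0.9492


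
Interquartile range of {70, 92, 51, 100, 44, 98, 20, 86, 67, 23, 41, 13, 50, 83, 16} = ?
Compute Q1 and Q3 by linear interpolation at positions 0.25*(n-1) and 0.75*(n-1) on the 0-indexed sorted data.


Sorted: 13, 16, 20, 23, 41, 44, 50, 51, 67, 70, 83, 86, 92, 98, 100
Q1 (25th %ile) = 32.0000
Q3 (75th %ile) = 84.5000
IQR = 84.5000 - 32.0000 = 52.5000

IQR = 52.5000


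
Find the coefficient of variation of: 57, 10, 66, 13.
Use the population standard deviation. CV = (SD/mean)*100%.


Mean = 36.5000
SD = 25.2240
CV = (25.2240/36.5000)*100 = 69.1068%

CV = 69.1068%


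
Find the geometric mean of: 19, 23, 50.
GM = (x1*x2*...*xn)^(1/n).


Product = 19 × 23 × 50 = 21850
GM = 21850^(1/3) = 27.9566

GM = 27.9566


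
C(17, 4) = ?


C(17,4) = 17!/(4! × 13!)
= 355687428096000/(24 × 6227020800)
= 2380

C(17,4) = 2380


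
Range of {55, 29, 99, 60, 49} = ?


Max = 99, Min = 29
Range = 99 - 29 = 70

Range = 70


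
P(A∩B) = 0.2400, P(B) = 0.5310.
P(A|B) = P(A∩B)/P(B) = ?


P(A|B) = 0.2400/0.5310 = 0.4520

P(A|B) = 0.4520


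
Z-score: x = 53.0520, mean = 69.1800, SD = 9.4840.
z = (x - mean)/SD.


z = (53.0520 - 69.1800)/9.4840
= -16.1280/9.4840
= -1.7005

z = -1.7005


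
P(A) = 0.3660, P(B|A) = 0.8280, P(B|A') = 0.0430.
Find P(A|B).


P(B) = P(B|A)*P(A) + P(B|A')*P(A')
= 0.8280*0.3660 + 0.0430*0.6340
= 0.303048 + 0.027262 = 0.330310
P(A|B) = 0.303048/0.330310 = 0.9175

P(A|B) = 0.9175


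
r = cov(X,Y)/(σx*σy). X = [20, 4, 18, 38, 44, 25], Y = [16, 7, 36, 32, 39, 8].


Mean X = 24.8333, Mean Y = 23.0000
SD X = 13.196169, SD Y = 13.140269
Cov = 116.833333
r = 116.833333/(13.196169*13.140269) = 0.6738

r = 0.6738


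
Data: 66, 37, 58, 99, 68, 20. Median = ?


Sorted: 20, 37, 58, 66, 68, 99
n = 6 (even)
Middle values: 58 and 66
Median = (58+66)/2 = 62.0000

Median = 62.0000


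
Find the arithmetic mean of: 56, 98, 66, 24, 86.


Sum = 56 + 98 + 66 + 24 + 86 = 330
n = 5
Mean = 330/5 = 66.0000

Mean = 66.0000


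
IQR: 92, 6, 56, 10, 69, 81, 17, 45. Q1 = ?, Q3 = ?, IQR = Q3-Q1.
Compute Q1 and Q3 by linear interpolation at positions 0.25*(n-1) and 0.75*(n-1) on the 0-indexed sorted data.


Sorted: 6, 10, 17, 45, 56, 69, 81, 92
Q1 (25th %ile) = 15.2500
Q3 (75th %ile) = 72.0000
IQR = 72.0000 - 15.2500 = 56.7500

IQR = 56.7500


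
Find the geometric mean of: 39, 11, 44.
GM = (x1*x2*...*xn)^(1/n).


Product = 39 × 11 × 44 = 18876
GM = 18876^(1/3) = 26.6258

GM = 26.6258


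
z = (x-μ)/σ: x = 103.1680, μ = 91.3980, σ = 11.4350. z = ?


z = (103.1680 - 91.3980)/11.4350
= 11.7700/11.4350
= 1.0293

z = 1.0293


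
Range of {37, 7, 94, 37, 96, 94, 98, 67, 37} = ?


Max = 98, Min = 7
Range = 98 - 7 = 91

Range = 91


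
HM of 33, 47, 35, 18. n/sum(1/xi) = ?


Sum of reciprocals = 1/33 + 1/47 + 1/35 + 1/18 = 0.135707
HM = 4/0.135707 = 29.4754

HM = 29.4754


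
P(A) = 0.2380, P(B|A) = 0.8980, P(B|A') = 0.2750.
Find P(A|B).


P(B) = P(B|A)*P(A) + P(B|A')*P(A')
= 0.8980*0.2380 + 0.2750*0.7620
= 0.213724 + 0.209550 = 0.423274
P(A|B) = 0.213724/0.423274 = 0.5049

P(A|B) = 0.5049


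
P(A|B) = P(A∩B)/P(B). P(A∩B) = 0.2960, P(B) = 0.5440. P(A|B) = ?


P(A|B) = 0.2960/0.5440 = 0.5441

P(A|B) = 0.5441


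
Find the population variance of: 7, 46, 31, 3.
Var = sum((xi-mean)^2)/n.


Mean = 21.7500
Squared deviations: 217.5625, 588.0625, 85.5625, 351.5625
Sum = 1242.7500
Variance = 1242.7500/4 = 310.6875

Variance = 310.6875


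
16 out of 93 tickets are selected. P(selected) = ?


P = 16/93 = 0.1720

P = 0.1720


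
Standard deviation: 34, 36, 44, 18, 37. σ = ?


Mean = 33.8000
Variance = 73.7600
SD = sqrt(73.7600) = 8.5884

SD = 8.5884


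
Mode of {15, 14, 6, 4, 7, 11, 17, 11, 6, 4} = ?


Frequencies: 4:2, 6:2, 7:1, 11:2, 14:1, 15:1, 17:1
Max frequency = 2
Mode = 4, 6, 11

Mode = 4, 6, 11


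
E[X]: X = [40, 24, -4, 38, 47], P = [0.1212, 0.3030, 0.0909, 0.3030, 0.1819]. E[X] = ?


E[X] = 40*0.1212 + 24*0.3030 - 4*0.0909 + 38*0.3030 + 47*0.1819
= 4.8480 + 7.2720 - 0.3636 + 11.5140 + 8.5493
= 31.8197

E[X] = 31.8197


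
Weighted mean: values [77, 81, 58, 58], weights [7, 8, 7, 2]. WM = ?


Numerator = 77*7 + 81*8 + 58*7 + 58*2 = 1709
Denominator = 7 + 8 + 7 + 2 = 24
WM = 1709/24 = 71.2083

WM = 71.2083


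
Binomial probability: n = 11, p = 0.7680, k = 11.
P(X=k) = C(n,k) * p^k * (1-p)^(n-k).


C(11,11) = 1
p^11 = 0.054824
(1-p)^0 = 1.000000
P = 1 * 0.054824 * 1.000000 = 0.0548

P(X=11) = 0.0548


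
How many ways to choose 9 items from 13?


C(13,9) = 13!/(9! × 4!)
= 6227020800/(362880 × 24)
= 715

C(13,9) = 715


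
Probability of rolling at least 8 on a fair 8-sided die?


Favorable outcomes (roll ≥ 8): 1
Total outcomes = 8
P = 1/8 = 0.1250

P = 0.1250


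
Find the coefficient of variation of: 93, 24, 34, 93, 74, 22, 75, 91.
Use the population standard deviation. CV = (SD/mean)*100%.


Mean = 63.2500
SD = 29.3503
CV = (29.3503/63.2500)*100 = 46.4036%

CV = 46.4036%


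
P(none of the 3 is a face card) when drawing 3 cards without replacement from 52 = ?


P(no face cards) = (40/52) × (39/51) × (38/50)
= 0.4471

P = 0.4471


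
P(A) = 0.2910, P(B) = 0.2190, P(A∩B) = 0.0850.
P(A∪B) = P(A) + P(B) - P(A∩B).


P(A∪B) = 0.2910 + 0.2190 - 0.0850
= 0.5100 - 0.0850
= 0.4250

P(A∪B) = 0.4250


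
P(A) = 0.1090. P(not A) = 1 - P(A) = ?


P(not A) = 1 - 0.1090 = 0.8910

P(not A) = 0.8910


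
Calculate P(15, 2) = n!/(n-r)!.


P(15,2) = 15!/13!
= 1307674368000/6227020800
= 210

P(15,2) = 210


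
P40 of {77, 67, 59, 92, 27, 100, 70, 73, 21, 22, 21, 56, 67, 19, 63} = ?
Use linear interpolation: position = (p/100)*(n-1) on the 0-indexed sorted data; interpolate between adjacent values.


Sorted: 19, 21, 21, 22, 27, 56, 59, 63, 67, 67, 70, 73, 77, 92, 100
n = 15
Index = 40/100 * 14 = 5.6000
Lower = data[5] = 56, Upper = data[6] = 59
P40 = 56 + 0.6000*(3) = 57.8000

P40 = 57.8000


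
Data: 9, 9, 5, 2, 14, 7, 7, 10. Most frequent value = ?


Frequencies: 2:1, 5:1, 7:2, 9:2, 10:1, 14:1
Max frequency = 2
Mode = 7, 9

Mode = 7, 9


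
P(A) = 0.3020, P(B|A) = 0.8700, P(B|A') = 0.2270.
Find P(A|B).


P(B) = P(B|A)*P(A) + P(B|A')*P(A')
= 0.8700*0.3020 + 0.2270*0.6980
= 0.262740 + 0.158446 = 0.421186
P(A|B) = 0.262740/0.421186 = 0.6238

P(A|B) = 0.6238


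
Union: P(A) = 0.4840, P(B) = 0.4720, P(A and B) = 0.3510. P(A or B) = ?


P(A∪B) = 0.4840 + 0.4720 - 0.3510
= 0.9560 - 0.3510
= 0.6050

P(A∪B) = 0.6050


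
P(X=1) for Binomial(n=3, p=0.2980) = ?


C(3,1) = 3
p^1 = 0.298000
(1-p)^2 = 0.492804
P = 3 * 0.298000 * 0.492804 = 0.4406

P(X=1) = 0.4406


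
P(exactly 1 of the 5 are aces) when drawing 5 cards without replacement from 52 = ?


Hypergeometric: P(X=1) = C(4,1)·C(48,4) / C(52,5)
= 4 × 194580 / 2598960
= 778320/2598960 = 0.2995

P = 0.2995


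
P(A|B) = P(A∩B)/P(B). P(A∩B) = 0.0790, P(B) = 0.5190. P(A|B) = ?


P(A|B) = 0.0790/0.5190 = 0.1522

P(A|B) = 0.1522


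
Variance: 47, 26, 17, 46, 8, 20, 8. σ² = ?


Mean = 24.5714
Squared deviations: 503.0408, 2.0408, 57.3265, 459.1837, 274.6122, 20.8980, 274.6122
Sum = 1591.7143
Variance = 1591.7143/7 = 227.3878

Variance = 227.3878


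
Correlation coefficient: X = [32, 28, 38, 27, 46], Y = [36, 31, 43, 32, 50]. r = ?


Mean X = 34.2000, Mean Y = 38.4000
SD X = 7.054077, SD Y = 7.172168
Cov = 50.320000
r = 50.320000/(7.054077*7.172168) = 0.9946

r = 0.9946


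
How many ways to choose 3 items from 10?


C(10,3) = 10!/(3! × 7!)
= 3628800/(6 × 5040)
= 120

C(10,3) = 120


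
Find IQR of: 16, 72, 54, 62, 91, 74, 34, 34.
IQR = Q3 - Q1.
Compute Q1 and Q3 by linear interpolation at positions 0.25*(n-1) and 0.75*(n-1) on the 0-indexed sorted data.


Sorted: 16, 34, 34, 54, 62, 72, 74, 91
Q1 (25th %ile) = 34.0000
Q3 (75th %ile) = 72.5000
IQR = 72.5000 - 34.0000 = 38.5000

IQR = 38.5000


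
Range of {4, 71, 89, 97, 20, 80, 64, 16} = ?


Max = 97, Min = 4
Range = 97 - 4 = 93

Range = 93


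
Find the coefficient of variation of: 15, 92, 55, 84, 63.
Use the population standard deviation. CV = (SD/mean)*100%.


Mean = 61.8000
SD = 26.9919
CV = (26.9919/61.8000)*100 = 43.6761%

CV = 43.6761%


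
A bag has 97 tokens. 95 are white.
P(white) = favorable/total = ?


P = 95/97 = 0.9794

P = 0.9794


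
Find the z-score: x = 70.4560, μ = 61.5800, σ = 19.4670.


z = (70.4560 - 61.5800)/19.4670
= 8.8760/19.4670
= 0.4560

z = 0.4560


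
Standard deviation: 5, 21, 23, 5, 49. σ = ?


Mean = 20.6000
Variance = 259.8400
SD = sqrt(259.8400) = 16.1196

SD = 16.1196


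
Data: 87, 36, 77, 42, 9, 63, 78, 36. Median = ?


Sorted: 9, 36, 36, 42, 63, 77, 78, 87
n = 8 (even)
Middle values: 42 and 63
Median = (42+63)/2 = 52.5000

Median = 52.5000


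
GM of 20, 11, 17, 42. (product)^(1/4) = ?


Product = 20 × 11 × 17 × 42 = 157080
GM = 157080^(1/4) = 19.9081

GM = 19.9081


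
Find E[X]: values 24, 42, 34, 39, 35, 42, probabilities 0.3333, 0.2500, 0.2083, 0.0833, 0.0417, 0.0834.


E[X] = 24*0.3333 + 42*0.2500 + 34*0.2083 + 39*0.0833 + 35*0.0417 + 42*0.0834
= 7.9992 + 10.5000 + 7.0822 + 3.2487 + 1.4595 + 3.5028
= 33.7924

E[X] = 33.7924


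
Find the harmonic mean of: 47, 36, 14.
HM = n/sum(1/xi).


Sum of reciprocals = 1/47 + 1/36 + 1/14 = 0.120483
HM = 3/0.120483 = 24.8998

HM = 24.8998


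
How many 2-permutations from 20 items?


P(20,2) = 20!/18!
= 2432902008176640000/6402373705728000
= 380

P(20,2) = 380


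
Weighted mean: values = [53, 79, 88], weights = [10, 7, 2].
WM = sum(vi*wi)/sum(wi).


Numerator = 53*10 + 79*7 + 88*2 = 1259
Denominator = 10 + 7 + 2 = 19
WM = 1259/19 = 66.2632

WM = 66.2632


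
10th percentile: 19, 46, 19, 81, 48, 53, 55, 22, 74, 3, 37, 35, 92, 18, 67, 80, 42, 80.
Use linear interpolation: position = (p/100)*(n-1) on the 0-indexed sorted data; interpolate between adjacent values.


Sorted: 3, 18, 19, 19, 22, 35, 37, 42, 46, 48, 53, 55, 67, 74, 80, 80, 81, 92
n = 18
Index = 10/100 * 17 = 1.7000
Lower = data[1] = 18, Upper = data[2] = 19
P10 = 18 + 0.7000*(1) = 18.7000

P10 = 18.7000


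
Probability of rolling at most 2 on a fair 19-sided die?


Favorable outcomes (roll ≤ 2): 2
Total outcomes = 19
P = 2/19 = 0.1053

P = 0.1053


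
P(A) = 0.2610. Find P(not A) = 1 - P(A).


P(not A) = 1 - 0.2610 = 0.7390

P(not A) = 0.7390


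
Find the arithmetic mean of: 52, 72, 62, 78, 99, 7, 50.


Sum = 52 + 72 + 62 + 78 + 99 + 7 + 50 = 420
n = 7
Mean = 420/7 = 60.0000

Mean = 60.0000


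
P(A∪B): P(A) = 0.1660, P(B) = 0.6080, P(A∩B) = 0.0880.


P(A∪B) = 0.1660 + 0.6080 - 0.0880
= 0.7740 - 0.0880
= 0.6860

P(A∪B) = 0.6860


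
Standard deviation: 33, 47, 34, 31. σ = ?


Mean = 36.2500
Variance = 39.6875
SD = sqrt(39.6875) = 6.2998

SD = 6.2998


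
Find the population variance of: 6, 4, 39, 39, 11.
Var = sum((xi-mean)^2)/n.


Mean = 19.8000
Squared deviations: 190.4400, 249.6400, 368.6400, 368.6400, 77.4400
Sum = 1254.8000
Variance = 1254.8000/5 = 250.9600

Variance = 250.9600


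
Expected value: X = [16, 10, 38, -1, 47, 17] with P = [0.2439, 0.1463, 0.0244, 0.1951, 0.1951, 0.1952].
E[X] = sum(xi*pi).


E[X] = 16*0.2439 + 10*0.1463 + 38*0.0244 - 1*0.1951 + 47*0.1951 + 17*0.1952
= 3.9024 + 1.4630 + 0.9272 - 0.1951 + 9.1697 + 3.3184
= 18.5856

E[X] = 18.5856


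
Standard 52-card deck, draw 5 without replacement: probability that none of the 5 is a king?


P(no kings) = (48/52) × (47/51) × (46/50) × (45/49) × (44/48)
= 0.6588

P = 0.6588


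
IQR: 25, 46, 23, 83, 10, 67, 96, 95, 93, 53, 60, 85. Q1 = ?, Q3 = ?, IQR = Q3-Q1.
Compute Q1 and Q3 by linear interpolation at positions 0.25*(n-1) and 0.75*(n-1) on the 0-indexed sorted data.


Sorted: 10, 23, 25, 46, 53, 60, 67, 83, 85, 93, 95, 96
Q1 (25th %ile) = 40.7500
Q3 (75th %ile) = 87.0000
IQR = 87.0000 - 40.7500 = 46.2500

IQR = 46.2500


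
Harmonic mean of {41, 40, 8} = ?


Sum of reciprocals = 1/41 + 1/40 + 1/8 = 0.174390
HM = 3/0.174390 = 17.2028

HM = 17.2028


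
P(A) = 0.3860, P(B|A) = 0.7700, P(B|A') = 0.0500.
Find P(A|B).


P(B) = P(B|A)*P(A) + P(B|A')*P(A')
= 0.7700*0.3860 + 0.0500*0.6140
= 0.297220 + 0.030700 = 0.327920
P(A|B) = 0.297220/0.327920 = 0.9064

P(A|B) = 0.9064


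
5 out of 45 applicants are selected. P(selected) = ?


P = 5/45 = 0.1111

P = 0.1111


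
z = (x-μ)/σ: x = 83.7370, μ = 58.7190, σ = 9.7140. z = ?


z = (83.7370 - 58.7190)/9.7140
= 25.0180/9.7140
= 2.5755

z = 2.5755


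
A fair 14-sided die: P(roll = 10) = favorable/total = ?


Favorable outcomes (roll = 10): 1
Total outcomes = 14
P = 1/14 = 0.0714

P = 0.0714


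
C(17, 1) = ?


C(17,1) = 17!/(1! × 16!)
= 355687428096000/(1 × 20922789888000)
= 17

C(17,1) = 17


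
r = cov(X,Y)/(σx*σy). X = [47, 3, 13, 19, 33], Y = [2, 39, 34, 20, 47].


Mean X = 23.0000, Mean Y = 28.4000
SD X = 15.440207, SD Y = 15.856860
Cov = -136.400000
r = -136.400000/(15.440207*15.856860) = -0.5571

r = -0.5571


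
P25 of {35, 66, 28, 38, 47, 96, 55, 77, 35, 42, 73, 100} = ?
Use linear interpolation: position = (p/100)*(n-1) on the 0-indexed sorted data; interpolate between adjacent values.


Sorted: 28, 35, 35, 38, 42, 47, 55, 66, 73, 77, 96, 100
n = 12
Index = 25/100 * 11 = 2.7500
Lower = data[2] = 35, Upper = data[3] = 38
P25 = 35 + 0.7500*(3) = 37.2500

P25 = 37.2500


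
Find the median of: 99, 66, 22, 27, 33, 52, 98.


Sorted: 22, 27, 33, 52, 66, 98, 99
n = 7 (odd)
Middle value = 52

Median = 52


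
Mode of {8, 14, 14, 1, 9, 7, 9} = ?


Frequencies: 1:1, 7:1, 8:1, 9:2, 14:2
Max frequency = 2
Mode = 9, 14

Mode = 9, 14


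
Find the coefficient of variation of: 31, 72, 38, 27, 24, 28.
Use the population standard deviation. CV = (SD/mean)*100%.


Mean = 36.6667
SD = 16.3877
CV = (16.3877/36.6667)*100 = 44.6936%

CV = 44.6936%


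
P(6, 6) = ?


P(6,6) = 6!/0!
= 720/1
= 720

P(6,6) = 720


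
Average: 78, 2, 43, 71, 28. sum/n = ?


Sum = 78 + 2 + 43 + 71 + 28 = 222
n = 5
Mean = 222/5 = 44.4000

Mean = 44.4000


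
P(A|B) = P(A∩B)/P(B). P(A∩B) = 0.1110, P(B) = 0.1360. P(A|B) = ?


P(A|B) = 0.1110/0.1360 = 0.8162

P(A|B) = 0.8162


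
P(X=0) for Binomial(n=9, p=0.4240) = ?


C(9,0) = 1
p^0 = 1.000000
(1-p)^9 = 0.006979
P = 1 * 1.000000 * 0.006979 = 0.0070

P(X=0) = 0.0070


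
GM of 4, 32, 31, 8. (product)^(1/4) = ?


Product = 4 × 32 × 31 × 8 = 31744
GM = 31744^(1/4) = 13.3480

GM = 13.3480


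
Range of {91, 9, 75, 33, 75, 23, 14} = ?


Max = 91, Min = 9
Range = 91 - 9 = 82

Range = 82


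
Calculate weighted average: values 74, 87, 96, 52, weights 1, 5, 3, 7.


Numerator = 74*1 + 87*5 + 96*3 + 52*7 = 1161
Denominator = 1 + 5 + 3 + 7 = 16
WM = 1161/16 = 72.5625

WM = 72.5625


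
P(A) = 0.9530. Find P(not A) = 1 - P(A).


P(not A) = 1 - 0.9530 = 0.0470

P(not A) = 0.0470


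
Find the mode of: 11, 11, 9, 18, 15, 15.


Frequencies: 9:1, 11:2, 15:2, 18:1
Max frequency = 2
Mode = 11, 15

Mode = 11, 15


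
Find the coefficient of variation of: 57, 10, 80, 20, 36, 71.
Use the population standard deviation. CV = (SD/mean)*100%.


Mean = 45.6667
SD = 25.7337
CV = (25.7337/45.6667)*100 = 56.3511%

CV = 56.3511%


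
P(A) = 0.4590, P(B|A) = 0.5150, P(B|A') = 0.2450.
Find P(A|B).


P(B) = P(B|A)*P(A) + P(B|A')*P(A')
= 0.5150*0.4590 + 0.2450*0.5410
= 0.236385 + 0.132545 = 0.368930
P(A|B) = 0.236385/0.368930 = 0.6407

P(A|B) = 0.6407


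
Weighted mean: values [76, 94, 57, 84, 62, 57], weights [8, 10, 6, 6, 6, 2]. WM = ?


Numerator = 76*8 + 94*10 + 57*6 + 84*6 + 62*6 + 57*2 = 2880
Denominator = 8 + 10 + 6 + 6 + 6 + 2 = 38
WM = 2880/38 = 75.7895

WM = 75.7895


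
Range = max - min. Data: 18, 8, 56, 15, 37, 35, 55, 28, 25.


Max = 56, Min = 8
Range = 56 - 8 = 48

Range = 48


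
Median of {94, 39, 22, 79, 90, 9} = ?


Sorted: 9, 22, 39, 79, 90, 94
n = 6 (even)
Middle values: 39 and 79
Median = (39+79)/2 = 59.0000

Median = 59.0000


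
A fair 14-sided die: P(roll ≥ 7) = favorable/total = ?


Favorable outcomes (roll ≥ 7): 8
Total outcomes = 14
P = 8/14 = 0.5714

P = 0.5714


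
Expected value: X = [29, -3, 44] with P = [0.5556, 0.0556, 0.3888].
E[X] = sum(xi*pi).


E[X] = 29*0.5556 - 3*0.0556 + 44*0.3888
= 16.1124 - 0.1668 + 17.1072
= 33.0528

E[X] = 33.0528


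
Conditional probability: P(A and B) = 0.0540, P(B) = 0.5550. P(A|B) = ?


P(A|B) = 0.0540/0.5550 = 0.0973

P(A|B) = 0.0973


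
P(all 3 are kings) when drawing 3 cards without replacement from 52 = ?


P(all kings) = (4/52) × (3/51) × (2/50)
= 0.0002

P = 0.0002


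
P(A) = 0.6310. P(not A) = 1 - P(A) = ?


P(not A) = 1 - 0.6310 = 0.3690

P(not A) = 0.3690


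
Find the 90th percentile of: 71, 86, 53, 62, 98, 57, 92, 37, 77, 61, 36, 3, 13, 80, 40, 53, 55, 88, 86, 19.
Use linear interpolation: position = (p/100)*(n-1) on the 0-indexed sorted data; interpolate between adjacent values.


Sorted: 3, 13, 19, 36, 37, 40, 53, 53, 55, 57, 61, 62, 71, 77, 80, 86, 86, 88, 92, 98
n = 20
Index = 90/100 * 19 = 17.1000
Lower = data[17] = 88, Upper = data[18] = 92
P90 = 88 + 0.1000*(4) = 88.4000

P90 = 88.4000


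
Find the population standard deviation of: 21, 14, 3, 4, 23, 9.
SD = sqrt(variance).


Mean = 12.3333
Variance = 59.8889
SD = sqrt(59.8889) = 7.7388

SD = 7.7388


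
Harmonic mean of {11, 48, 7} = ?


Sum of reciprocals = 1/11 + 1/48 + 1/7 = 0.254600
HM = 3/0.254600 = 11.7832

HM = 11.7832


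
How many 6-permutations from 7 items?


P(7,6) = 7!/1!
= 5040/1
= 5040

P(7,6) = 5040


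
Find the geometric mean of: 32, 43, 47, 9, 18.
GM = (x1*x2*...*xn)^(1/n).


Product = 32 × 43 × 47 × 9 × 18 = 10476864
GM = 10476864^(1/5) = 25.3540

GM = 25.3540


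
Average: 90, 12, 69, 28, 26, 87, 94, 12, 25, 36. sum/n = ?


Sum = 90 + 12 + 69 + 28 + 26 + 87 + 94 + 12 + 25 + 36 = 479
n = 10
Mean = 479/10 = 47.9000

Mean = 47.9000


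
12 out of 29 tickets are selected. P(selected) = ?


P = 12/29 = 0.4138

P = 0.4138


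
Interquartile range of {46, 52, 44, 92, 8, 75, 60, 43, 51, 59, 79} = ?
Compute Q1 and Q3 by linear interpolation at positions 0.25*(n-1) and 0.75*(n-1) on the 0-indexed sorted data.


Sorted: 8, 43, 44, 46, 51, 52, 59, 60, 75, 79, 92
Q1 (25th %ile) = 45.0000
Q3 (75th %ile) = 67.5000
IQR = 67.5000 - 45.0000 = 22.5000

IQR = 22.5000


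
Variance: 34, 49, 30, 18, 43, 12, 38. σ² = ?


Mean = 32.0000
Squared deviations: 4.0000, 289.0000, 4.0000, 196.0000, 121.0000, 400.0000, 36.0000
Sum = 1050.0000
Variance = 1050.0000/7 = 150.0000

Variance = 150.0000


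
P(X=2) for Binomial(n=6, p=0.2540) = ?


C(6,2) = 15
p^2 = 0.064516
(1-p)^4 = 0.309710
P = 15 * 0.064516 * 0.309710 = 0.2997

P(X=2) = 0.2997


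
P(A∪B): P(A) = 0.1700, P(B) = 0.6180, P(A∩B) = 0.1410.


P(A∪B) = 0.1700 + 0.6180 - 0.1410
= 0.7880 - 0.1410
= 0.6470

P(A∪B) = 0.6470


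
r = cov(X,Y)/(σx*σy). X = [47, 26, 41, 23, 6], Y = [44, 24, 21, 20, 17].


Mean X = 28.6000, Mean Y = 25.2000
SD X = 14.430523, SD Y = 9.662298
Cov = 102.280000
r = 102.280000/(14.430523*9.662298) = 0.7335

r = 0.7335


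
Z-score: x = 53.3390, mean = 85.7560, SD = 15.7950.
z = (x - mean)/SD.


z = (53.3390 - 85.7560)/15.7950
= -32.4170/15.7950
= -2.0524

z = -2.0524


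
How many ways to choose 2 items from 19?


C(19,2) = 19!/(2! × 17!)
= 121645100408832000/(2 × 355687428096000)
= 171

C(19,2) = 171


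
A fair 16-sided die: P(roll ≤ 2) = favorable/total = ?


Favorable outcomes (roll ≤ 2): 2
Total outcomes = 16
P = 2/16 = 0.1250

P = 0.1250


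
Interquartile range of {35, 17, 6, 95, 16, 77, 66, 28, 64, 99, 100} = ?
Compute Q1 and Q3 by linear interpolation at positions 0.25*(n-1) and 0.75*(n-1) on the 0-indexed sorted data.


Sorted: 6, 16, 17, 28, 35, 64, 66, 77, 95, 99, 100
Q1 (25th %ile) = 22.5000
Q3 (75th %ile) = 86.0000
IQR = 86.0000 - 22.5000 = 63.5000

IQR = 63.5000
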